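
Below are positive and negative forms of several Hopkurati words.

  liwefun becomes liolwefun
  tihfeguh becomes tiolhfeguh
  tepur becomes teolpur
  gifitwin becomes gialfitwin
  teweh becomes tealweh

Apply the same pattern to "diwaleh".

dialwaleh

liwefun and gifitwin both end in -n yet inflect differently (liolwefun, gialfitwin), so the final letter is not what conditions the rule; the last vowel is.
"diwaleh" has last vowel 'e'. The one such stem in the data (teweh → tealweh) inserts -al- after the first vowel (as does gifitwin), so the same rule applies.
The other pattern: stems whose last vowel is 'u' insert -ol- after the first vowel.
So diwaleh → dialwaleh.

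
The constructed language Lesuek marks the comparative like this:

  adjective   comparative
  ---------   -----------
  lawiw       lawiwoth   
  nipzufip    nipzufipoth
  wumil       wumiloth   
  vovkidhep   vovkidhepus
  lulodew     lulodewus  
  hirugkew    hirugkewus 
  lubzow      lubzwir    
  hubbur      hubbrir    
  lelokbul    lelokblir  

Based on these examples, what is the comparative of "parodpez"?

nipzufip and vovkidhep both end in -p yet inflect differently (nipzufipoth, vovkidhepus), so the final letter is not what conditions the rule; the last vowel is.
"parodpez" has last vowel 'e'. The stems whose last vowel is 'e' (vovkidhep → vovkidhepus, lulodew → lulodewus, hirugkew → hirugkewus) add -us.
The other patterns: stems whose last vowel is 'i' add -oth; stems whose last vowel is 'o' or 'u' delete the last vowel and add -ir.
So parodpez → parodpezus.

parodpezus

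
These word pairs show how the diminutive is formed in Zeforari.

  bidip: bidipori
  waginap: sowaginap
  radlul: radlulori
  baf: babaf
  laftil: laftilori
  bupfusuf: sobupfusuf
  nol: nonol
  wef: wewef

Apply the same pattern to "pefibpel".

nol and laftil both end in -l yet inflect differently (nonol, laftilori), so the final letter is not what conditions the rule; the number of vowels is.
"pefibpel" has 3 vowels. The stems with 3 vowels (waginap → sowaginap, bupfusuf → sobupfusuf) add the prefix so-.
So pefibpel → sopefibpel.

sopefibpel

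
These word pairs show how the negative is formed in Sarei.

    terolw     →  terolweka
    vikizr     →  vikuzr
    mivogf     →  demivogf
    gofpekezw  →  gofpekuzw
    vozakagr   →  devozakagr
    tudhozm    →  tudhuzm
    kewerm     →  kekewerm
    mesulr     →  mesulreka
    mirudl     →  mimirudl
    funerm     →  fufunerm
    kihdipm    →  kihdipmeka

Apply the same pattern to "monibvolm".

monibvolmeka

vikizr and vozakagr both end in -r yet inflect differently (vikuzr, devozakagr), so the final letter is not what conditions the rule; the second-to-last letter is.
"monibvolm" has second-to-last letter 'l'. The stems whose second-to-last letter is 'l' (terolw → terolweka, mesulr → mesulreka) add -eka.
So monibvolm → monibvolmeka.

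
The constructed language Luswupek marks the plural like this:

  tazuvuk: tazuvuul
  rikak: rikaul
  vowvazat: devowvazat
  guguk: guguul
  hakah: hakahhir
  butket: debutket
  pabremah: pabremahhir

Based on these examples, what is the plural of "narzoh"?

narzohhir

rikak and pabremah both have last vowel 'a' yet inflect differently (rikaul, pabremahhir), so the last vowel is not what conditions the rule; the final letter is.
"narzoh" ends in -h. The stems ending in -h (pabremah → pabremahhir, hakah → hakahhir) double the final consonant and add -ir.
The other patterns: stems ending in -k drop the final letter and add -ul; stems ending in -t add the prefix de-.
So narzoh → narzohhir.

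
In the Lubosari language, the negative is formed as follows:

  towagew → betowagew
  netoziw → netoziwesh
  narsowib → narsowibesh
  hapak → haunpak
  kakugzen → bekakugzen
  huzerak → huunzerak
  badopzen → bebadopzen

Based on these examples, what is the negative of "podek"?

netoziw and towagew both end in -w yet inflect differently (netoziwesh, betowagew), so the final letter is not what conditions the rule; the last vowel is.
"podek" has last vowel 'e'. The stems whose last vowel is 'e' (badopzen → bebadopzen, towagew → betowagew, kakugzen → bekakugzen) add the prefix be-.
So podek → bepodek.

bepodek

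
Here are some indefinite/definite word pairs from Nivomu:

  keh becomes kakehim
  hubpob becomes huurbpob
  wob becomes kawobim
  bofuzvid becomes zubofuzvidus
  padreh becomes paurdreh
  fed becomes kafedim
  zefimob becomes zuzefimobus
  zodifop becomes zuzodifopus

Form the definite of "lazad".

laurzad

"lazad" has 2 vowels. The stems with 2 vowels (hubpob → huurbpob, padreh → paurdreh) insert -ur- after the first vowel.
So lazad → laurzad.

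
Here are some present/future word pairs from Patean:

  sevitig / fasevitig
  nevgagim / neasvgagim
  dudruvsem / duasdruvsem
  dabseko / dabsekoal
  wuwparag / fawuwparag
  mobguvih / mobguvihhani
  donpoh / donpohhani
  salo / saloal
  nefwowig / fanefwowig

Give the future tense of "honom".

"honom" ends in -m. The stems ending in -m (dudruvsem → duasdruvsem, nevgagim → neasvgagim) insert -as- after the first vowel.
The other patterns: stems ending in -g add the prefix fa-; stems ending in -h double the final consonant and add -ani; stems ending in -o add -al.
So honom → hoasnom.

hoasnom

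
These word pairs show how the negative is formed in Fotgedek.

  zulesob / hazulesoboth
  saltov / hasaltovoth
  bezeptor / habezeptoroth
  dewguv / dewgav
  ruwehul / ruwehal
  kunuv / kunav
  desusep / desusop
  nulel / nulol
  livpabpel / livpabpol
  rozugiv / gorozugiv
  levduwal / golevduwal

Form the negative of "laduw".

ladaw

saltov and dewguv both end in -v yet inflect differently (hasaltovoth, dewgav), so the final letter is not what conditions the rule; the last vowel is.
"laduw" has last vowel 'u'. The stems whose last vowel is 'u' (dewguv → dewgav, ruwehul → ruwehal, kunuv → kunav) change the last vowel to 'a'.
The other patterns: stems whose last vowel is 'o' add ha- … -oth around the stem; stems whose last vowel is 'e' change the last vowel to 'o'; stems whose last vowel is 'a' or 'i' add the prefix go-.
So laduw → ladaw.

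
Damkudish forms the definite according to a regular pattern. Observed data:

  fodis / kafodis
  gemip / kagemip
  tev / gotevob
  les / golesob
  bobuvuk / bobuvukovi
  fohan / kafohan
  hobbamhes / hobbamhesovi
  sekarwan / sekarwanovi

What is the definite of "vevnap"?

kavevnap

"vevnap" has 2 vowels. The stems with 2 vowels (gemip → kagemip, fodis → kafodis, fohan → kafohan) add the prefix ka-.
The other patterns: stems with 1 vowel add go- … -ob around the stem; stems with 3 vowels add -ovi.
So vevnap → kavevnap.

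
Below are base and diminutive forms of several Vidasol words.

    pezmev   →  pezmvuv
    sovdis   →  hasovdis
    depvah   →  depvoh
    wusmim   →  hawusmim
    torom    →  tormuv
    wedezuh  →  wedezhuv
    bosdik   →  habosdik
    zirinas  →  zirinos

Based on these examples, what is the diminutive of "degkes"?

degksuv

zirinas and sovdis both end in -s yet inflect differently (zirinos, hasovdis), so the final letter is not what conditions the rule; the last vowel is.
"degkes" has last vowel 'e'. The one such stem in the data (pezmev → pezmvuv) deletes the last vowel and adds -uv (as do torom, wedezuh), so the same rule applies.
The other patterns: stems whose last vowel is 'a' change the last vowel to 'o'; stems whose last vowel is 'i' add the prefix ha-.
So degkes → degksuv.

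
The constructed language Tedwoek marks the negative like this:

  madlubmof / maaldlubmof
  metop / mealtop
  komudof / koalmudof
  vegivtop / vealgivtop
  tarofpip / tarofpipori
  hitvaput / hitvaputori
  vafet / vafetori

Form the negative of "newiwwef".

metop and tarofpip both end in -p yet inflect differently (mealtop, tarofpipori), so the final letter is not what conditions the rule; the last vowel is.
"newiwwef" has last vowel 'e'. The one such stem in the data (vafet → vafetori) adds -ori, so the same rule applies.
The other pattern: stems whose last vowel is 'o' insert -al- after the first vowel.
So newiwwef → newiwwefori.

newiwwefori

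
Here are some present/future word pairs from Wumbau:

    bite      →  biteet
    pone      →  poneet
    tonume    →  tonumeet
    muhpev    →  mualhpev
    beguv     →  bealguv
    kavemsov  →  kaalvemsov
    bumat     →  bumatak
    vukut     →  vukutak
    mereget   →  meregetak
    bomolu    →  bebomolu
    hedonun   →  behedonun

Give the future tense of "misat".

bite and muhpev both have last vowel 'e' yet inflect differently (biteet, mualhpev), so the last vowel is not what conditions the rule; the final letter is.
"misat" ends in -t. The stems ending in -t (bumat → bumatak, vukut → vukutak, mereget → meregetak) add -ak.
The other patterns: stems ending in -e add -et; stems ending in -v insert -al- after the first vowel; stems ending in -n or -u add the prefix be-.
So misat → misatak.

misatak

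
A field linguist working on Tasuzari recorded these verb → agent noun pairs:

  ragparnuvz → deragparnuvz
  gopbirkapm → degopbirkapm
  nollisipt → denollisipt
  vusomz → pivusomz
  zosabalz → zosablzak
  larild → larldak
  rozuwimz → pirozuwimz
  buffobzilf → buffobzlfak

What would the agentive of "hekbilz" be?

rozuwimz and zosabalz both end in -z yet inflect differently (pirozuwimz, zosablzak), so the final letter is not what conditions the rule; the second-to-last letter is.
"hekbilz" has second-to-last letter 'l'. The stems whose second-to-last letter is 'l' (zosabalz → zosablzak, buffobzilf → buffobzlfak, larild → larldak) delete the last vowel and add -ak.
The other patterns: stems whose second-to-last letter is 'm' add the prefix pi-; stems whose second-to-last letter is 'p' or 'v' add the prefix de-.
So hekbilz → hekblzak.

hekblzak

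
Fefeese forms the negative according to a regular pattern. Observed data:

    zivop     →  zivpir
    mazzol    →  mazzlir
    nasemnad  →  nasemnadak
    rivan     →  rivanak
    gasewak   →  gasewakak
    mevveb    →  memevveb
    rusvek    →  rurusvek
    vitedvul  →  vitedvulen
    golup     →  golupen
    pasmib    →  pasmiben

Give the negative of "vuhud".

vuhuden

gasewak and rusvek both end in -k yet inflect differently (gasewakak, rurusvek), so the final letter is not what conditions the rule; the last vowel is.
"vuhud" has last vowel 'u'. The stems whose last vowel is 'u' (vitedvul → vitedvulen, golup → golupen) add -en.
The other patterns: stems whose last vowel is 'o' delete the last vowel and add -ir; stems whose last vowel is 'a' add -ak; stems whose last vowel is 'e' repeat the first consonant+vowel as a prefix.
So vuhud → vuhuden.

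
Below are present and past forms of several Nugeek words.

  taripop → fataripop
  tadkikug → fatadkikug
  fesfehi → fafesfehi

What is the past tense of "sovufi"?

fasovufi

Every pair shown (taripop → fataripop, tadkikug → fatadkikug, fesfehi → fafesfehi) follows the same rule: add the prefix fa-.
So sovufi → fasovufi.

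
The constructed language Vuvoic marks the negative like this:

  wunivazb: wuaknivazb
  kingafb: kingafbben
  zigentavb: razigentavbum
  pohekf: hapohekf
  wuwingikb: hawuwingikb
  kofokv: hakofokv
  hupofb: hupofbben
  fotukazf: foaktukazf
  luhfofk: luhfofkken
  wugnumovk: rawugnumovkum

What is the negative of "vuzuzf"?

vuakzuzf

wuwingikb and hupofb both end in -b yet inflect differently (hawuwingikb, hupofbben), so the final letter is not what conditions the rule; the second-to-last letter is.
"vuzuzf" has second-to-last letter 'z'. The stems whose second-to-last letter is 'z' (wunivazb → wuaknivazb, fotukazf → foaktukazf) insert -ak- after the first vowel.
The other patterns: stems whose second-to-last letter is 'k' add the prefix ha-; stems whose second-to-last letter is 'f' double the final consonant and add -en; stems whose second-to-last letter is 'v' add ra- … -um around the stem.
So vuzuzf → vuakzuzf.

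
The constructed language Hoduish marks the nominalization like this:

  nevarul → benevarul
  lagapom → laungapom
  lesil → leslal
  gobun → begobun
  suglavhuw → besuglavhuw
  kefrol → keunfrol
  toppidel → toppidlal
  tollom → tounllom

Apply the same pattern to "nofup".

nevarul and kefrol both end in -l yet inflect differently (benevarul, keunfrol), so the final letter is not what conditions the rule; the last vowel is.
"nofup" has last vowel 'u'. The stems whose last vowel is 'u' (gobun → begobun, suglavhuw → besuglavhuw, nevarul → benevarul) add the prefix be-.
The other patterns: stems whose last vowel is 'o' insert -un- after the first vowel; stems whose last vowel is 'e' or 'i' delete the last vowel and add -al.
So nofup → benofup.

benofup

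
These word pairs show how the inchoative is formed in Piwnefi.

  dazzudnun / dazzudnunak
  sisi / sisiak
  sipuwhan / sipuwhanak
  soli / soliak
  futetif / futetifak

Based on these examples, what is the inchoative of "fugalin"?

fugalinak

Every pair shown (dazzudnun → dazzudnunak, sisi → sisiak, sipuwhan → sipuwhanak, …) follows the same rule: add -ak.
So fugalin → fugalinak.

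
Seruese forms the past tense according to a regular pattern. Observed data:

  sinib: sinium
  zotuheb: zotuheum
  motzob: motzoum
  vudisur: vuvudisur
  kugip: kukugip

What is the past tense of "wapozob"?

sinib and kugip both have last vowel 'i' yet inflect differently (sinium, kukugip), so the last vowel is not what conditions the rule; the final letter is.
"wapozob" ends in -b. The stems ending in -b (sinib → sinium, zotuheb → zotuheum, motzob → motzoum) drop the final letter and add -um.
So wapozob → wapozoum.

wapozoum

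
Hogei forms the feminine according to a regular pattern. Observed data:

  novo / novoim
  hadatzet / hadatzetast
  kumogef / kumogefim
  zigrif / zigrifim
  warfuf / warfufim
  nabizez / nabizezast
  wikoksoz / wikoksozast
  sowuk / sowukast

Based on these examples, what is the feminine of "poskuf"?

poskufim

novo and wikoksoz both have last vowel 'o' yet inflect differently (novoim, wikoksozast), so the last vowel is not what conditions the rule; the final letter is.
"poskuf" ends in -f. The stems ending in -f (kumogef → kumogefim, warfuf → warfufim, zigrif → zigrifim) add -im.
So poskuf → poskufim.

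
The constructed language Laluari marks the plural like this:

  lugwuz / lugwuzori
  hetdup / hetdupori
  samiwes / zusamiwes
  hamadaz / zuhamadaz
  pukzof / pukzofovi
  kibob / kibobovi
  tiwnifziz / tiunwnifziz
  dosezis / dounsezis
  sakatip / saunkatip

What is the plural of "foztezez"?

lugwuz and hamadaz both end in -z yet inflect differently (lugwuzori, zuhamadaz), so the final letter is not what conditions the rule; the last vowel is.
"foztezez" has last vowel 'e'. The one such stem in the data (samiwes → zusamiwes) adds the prefix zu-, so the same rule applies.
The other patterns: stems whose last vowel is 'u' add -ori; stems whose last vowel is 'o' add -ovi; stems whose last vowel is 'i' insert -un- after the first vowel.
So foztezez → zufoztezez.

zufoztezez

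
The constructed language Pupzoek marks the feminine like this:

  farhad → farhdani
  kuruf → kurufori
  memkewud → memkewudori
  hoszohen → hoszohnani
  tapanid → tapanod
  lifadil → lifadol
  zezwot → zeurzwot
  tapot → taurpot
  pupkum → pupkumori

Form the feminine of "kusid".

"kusid" has last vowel 'i'. The stems whose last vowel is 'i' (tapanid → tapanod, lifadil → lifadol) change the last vowel to 'o'.
The other patterns: stems whose last vowel is 'u' add -ori; stems whose last vowel is 'o' insert -ur- after the first vowel; stems whose last vowel is 'a' or 'e' delete the last vowel and add -ani.
So kusid → kusod.

kusod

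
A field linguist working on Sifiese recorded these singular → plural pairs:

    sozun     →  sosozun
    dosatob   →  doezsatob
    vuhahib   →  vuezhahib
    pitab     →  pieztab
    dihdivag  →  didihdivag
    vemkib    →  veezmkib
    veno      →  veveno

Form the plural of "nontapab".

noezntapab

dosatob and veno both have last vowel 'o' yet inflect differently (doezsatob, veveno), so the last vowel is not what conditions the rule; the final letter is.
"nontapab" ends in -b. The stems ending in -b (vemkib → veezmkib, pitab → pieztab, vuhahib → vuezhahib) insert -ez- after the first vowel.
The other pattern: stems ending in -g, -n or -o repeat the first consonant+vowel as a prefix.
So nontapab → noezntapab.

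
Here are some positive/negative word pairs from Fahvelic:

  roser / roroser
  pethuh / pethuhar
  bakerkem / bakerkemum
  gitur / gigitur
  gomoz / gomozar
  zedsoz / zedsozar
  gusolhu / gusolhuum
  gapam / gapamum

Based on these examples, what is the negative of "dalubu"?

gusolhu and pethuh both have last vowel 'u' yet inflect differently (gusolhuum, pethuhar), so the last vowel is not what conditions the rule; the final letter is.
"dalubu" ends in -u. The one such stem in the data (gusolhu → gusolhuum) adds -um, so the same rule applies.
The other patterns: stems ending in -h or -z add -ar; stems ending in -r repeat the first consonant+vowel as a prefix.
So dalubu → dalubuum.

dalubuum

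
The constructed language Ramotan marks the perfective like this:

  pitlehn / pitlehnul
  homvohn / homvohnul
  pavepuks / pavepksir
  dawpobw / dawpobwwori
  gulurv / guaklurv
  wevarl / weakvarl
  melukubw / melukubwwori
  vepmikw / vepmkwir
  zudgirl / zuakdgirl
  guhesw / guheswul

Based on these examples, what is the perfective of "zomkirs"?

vepmikw and dawpobw both end in -w yet inflect differently (vepmkwir, dawpobwwori), so the final letter is not what conditions the rule; the second-to-last letter is.
"zomkirs" has second-to-last letter 'r'. The stems whose second-to-last letter is 'r' (zudgirl → zuakdgirl, gulurv → guaklurv, wevarl → weakvarl) insert -ak- after the first vowel.
So zomkirs → zoakmkirs.

zoakmkirs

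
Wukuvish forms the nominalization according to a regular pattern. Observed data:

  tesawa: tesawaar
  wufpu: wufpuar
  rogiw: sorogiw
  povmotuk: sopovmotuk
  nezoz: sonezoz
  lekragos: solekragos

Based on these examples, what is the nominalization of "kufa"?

wufpu and povmotuk both have last vowel 'u' yet inflect differently (wufpuar, sopovmotuk), so the last vowel is not what conditions the rule; whether the stem ends in a vowel or a consonant is.
"kufa" ends in a vowel. The stems ending in a vowel (tesawa → tesawaar, wufpu → wufpuar) add -ar.
The other pattern: stems ending in a consonant add the prefix so-.
So kufa → kufaar.

kufaar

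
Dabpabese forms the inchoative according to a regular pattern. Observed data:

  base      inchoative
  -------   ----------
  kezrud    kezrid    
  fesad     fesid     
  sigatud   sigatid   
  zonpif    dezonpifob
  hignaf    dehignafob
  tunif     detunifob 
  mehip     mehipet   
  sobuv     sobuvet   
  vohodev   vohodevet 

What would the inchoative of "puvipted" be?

fesad and hignaf both have last vowel 'a' yet inflect differently (fesid, dehignafob), so the last vowel is not what conditions the rule; the final letter is.
"puvipted" ends in -d. The stems ending in -d (kezrud → kezrid, fesad → fesid, sigatud → sigatid) change the last vowel to 'i'.
So puvipted → puviptid.

puviptid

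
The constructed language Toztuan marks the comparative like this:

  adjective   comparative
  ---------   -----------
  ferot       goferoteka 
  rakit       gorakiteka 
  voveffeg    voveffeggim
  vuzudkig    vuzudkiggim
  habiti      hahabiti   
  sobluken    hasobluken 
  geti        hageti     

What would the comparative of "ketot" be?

"ketot" ends in -t. The stems ending in -t (ferot → goferoteka, rakit → gorakiteka) add go- … -eka around the stem.
The other patterns: stems ending in -g double the final consonant and add -im; stems ending in -i or -n add the prefix ha-.
So ketot → goketoteka.

goketoteka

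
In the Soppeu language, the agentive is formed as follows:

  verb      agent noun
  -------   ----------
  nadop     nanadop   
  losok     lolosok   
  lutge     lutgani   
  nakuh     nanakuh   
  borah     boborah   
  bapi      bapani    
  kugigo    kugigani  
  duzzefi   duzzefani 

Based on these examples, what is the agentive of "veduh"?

veveduh

"veduh" ends in a consonant. The stems ending in a consonant (nadop → nanadop, borah → boborah, nakuh → nanakuh) repeat the first consonant+vowel as a prefix.
The other pattern: stems ending in a vowel drop the final letter and add -ani.
So veduh → veveduh.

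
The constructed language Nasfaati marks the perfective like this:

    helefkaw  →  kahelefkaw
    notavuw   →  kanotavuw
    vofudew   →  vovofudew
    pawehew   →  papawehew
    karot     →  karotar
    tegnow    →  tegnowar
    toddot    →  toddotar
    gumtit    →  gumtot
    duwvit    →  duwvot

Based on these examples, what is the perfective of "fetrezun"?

kafetrezun

"fetrezun" has last vowel 'u'. The one such stem in the data (notavuw → kanotavuw) adds the prefix ka-, so the same rule applies.
So fetrezun → kafetrezun.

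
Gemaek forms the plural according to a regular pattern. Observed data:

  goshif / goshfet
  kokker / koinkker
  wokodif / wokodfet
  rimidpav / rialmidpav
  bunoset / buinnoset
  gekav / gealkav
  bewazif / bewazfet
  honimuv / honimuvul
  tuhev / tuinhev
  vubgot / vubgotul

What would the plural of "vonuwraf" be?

voalnuwraf

bunoset and vubgot both end in -t yet inflect differently (buinnoset, vubgotul), so the final letter is not what conditions the rule; the last vowel is.
"vonuwraf" has last vowel 'a'. The stems whose last vowel is 'a' (gekav → gealkav, rimidpav → rialmidpav) insert -al- after the first vowel.
So vonuwraf → voalnuwraf.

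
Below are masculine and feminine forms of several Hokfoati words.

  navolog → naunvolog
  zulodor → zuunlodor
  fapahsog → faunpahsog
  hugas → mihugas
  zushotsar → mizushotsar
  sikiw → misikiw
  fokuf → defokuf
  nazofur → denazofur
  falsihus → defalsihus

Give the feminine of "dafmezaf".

"dafmezaf" has last vowel 'a'. The stems whose last vowel is 'a' (hugas → mihugas, zushotsar → mizushotsar) add the prefix mi-.
So dafmezaf → midafmezaf.

midafmezaf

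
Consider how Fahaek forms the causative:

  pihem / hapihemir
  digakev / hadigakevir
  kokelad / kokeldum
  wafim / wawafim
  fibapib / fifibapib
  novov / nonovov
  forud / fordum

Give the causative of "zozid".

pihem and wafim both end in -m yet inflect differently (hapihemir, wawafim), so the final letter is not what conditions the rule; the last vowel is.
"zozid" has last vowel 'i'. The stems whose last vowel is 'i' (wafim → wawafim, fibapib → fifibapib) repeat the first consonant+vowel as a prefix.
The other patterns: stems whose last vowel is 'a' or 'u' delete the last vowel and add -um; stems whose last vowel is 'e' add ha- … -ir around the stem.
So zozid → zozozid.

zozozid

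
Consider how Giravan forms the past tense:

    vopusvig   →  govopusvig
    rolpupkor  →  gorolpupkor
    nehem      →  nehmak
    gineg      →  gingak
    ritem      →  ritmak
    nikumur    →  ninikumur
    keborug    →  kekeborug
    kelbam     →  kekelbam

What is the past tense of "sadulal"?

sasadulal

vopusvig and gineg both end in -g yet inflect differently (govopusvig, gingak), so the final letter is not what conditions the rule; the last vowel is.
"sadulal" has last vowel 'a'. The one such stem in the data (kelbam → kekelbam) repeats the first consonant+vowel as a prefix (as do nikumur, keborug), so the same rule applies.
The other patterns: stems whose last vowel is 'i' or 'o' add the prefix go-; stems whose last vowel is 'e' delete the last vowel and add -ak.
So sadulal → sasadulal.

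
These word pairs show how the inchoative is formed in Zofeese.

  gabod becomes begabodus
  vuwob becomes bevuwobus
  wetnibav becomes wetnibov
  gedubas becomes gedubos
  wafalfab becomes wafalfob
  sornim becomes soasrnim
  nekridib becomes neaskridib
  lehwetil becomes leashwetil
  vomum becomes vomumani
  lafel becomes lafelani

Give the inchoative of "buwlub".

"buwlub" has last vowel 'u'. The one such stem in the data (vomum → vomumani) adds -ani, so the same rule applies.
So buwlub → buwlubani.

buwlubani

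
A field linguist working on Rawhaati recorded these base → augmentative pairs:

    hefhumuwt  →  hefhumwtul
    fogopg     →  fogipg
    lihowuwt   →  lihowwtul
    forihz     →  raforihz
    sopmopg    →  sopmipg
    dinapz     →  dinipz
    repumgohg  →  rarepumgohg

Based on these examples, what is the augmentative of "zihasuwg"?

fogopg and repumgohg both end in -g yet inflect differently (fogipg, rarepumgohg), so the final letter is not what conditions the rule; the second-to-last letter is.
"zihasuwg" has second-to-last letter 'w'. The stems whose second-to-last letter is 'w' (lihowuwt → lihowwtul, hefhumuwt → hefhumwtul) delete the last vowel and add -ul.
So zihasuwg → zihaswgul.

zihaswgul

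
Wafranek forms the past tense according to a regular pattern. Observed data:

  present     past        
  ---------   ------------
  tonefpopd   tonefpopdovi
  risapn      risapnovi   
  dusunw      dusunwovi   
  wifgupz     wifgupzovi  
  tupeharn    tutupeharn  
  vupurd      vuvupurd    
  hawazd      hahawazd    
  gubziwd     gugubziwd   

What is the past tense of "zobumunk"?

risapn and tupeharn both end in -n yet inflect differently (risapnovi, tutupeharn), so the final letter is not what conditions the rule; the second-to-last letter is.
"zobumunk" has second-to-last letter 'n'. The one such stem in the data (dusunw → dusunwovi) adds -ovi, so the same rule applies.
The other pattern: stems whose second-to-last letter is 'r', 'w' or 'z' repeat the first consonant+vowel as a prefix.
So zobumunk → zobumunkovi.

zobumunkovi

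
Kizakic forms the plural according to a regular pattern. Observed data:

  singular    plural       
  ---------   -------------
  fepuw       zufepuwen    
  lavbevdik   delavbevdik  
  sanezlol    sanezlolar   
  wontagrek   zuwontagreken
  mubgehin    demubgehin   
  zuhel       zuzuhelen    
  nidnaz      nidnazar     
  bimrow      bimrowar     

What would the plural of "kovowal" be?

kovowalar

bimrow and fepuw both end in -w yet inflect differently (bimrowar, zufepuwen), so the final letter is not what conditions the rule; the last vowel is.
"kovowal" has last vowel 'a'. The one such stem in the data (nidnaz → nidnazar) adds -ar, so the same rule applies.
The other patterns: stems whose last vowel is 'e' or 'u' add zu- … -en around the stem; stems whose last vowel is 'i' add the prefix de-.
So kovowal → kovowalar.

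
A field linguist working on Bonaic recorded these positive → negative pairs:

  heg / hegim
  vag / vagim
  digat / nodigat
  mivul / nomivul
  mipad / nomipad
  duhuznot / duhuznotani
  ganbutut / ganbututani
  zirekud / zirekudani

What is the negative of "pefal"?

digat and duhuznot both end in -t yet inflect differently (nodigat, duhuznotani), so the final letter is not what conditions the rule; the number of vowels is.
"pefal" has 2 vowels. The stems with 2 vowels (digat → nodigat, mivul → nomivul, mipad → nomipad) add the prefix no-.
So pefal → nopefal.

nopefal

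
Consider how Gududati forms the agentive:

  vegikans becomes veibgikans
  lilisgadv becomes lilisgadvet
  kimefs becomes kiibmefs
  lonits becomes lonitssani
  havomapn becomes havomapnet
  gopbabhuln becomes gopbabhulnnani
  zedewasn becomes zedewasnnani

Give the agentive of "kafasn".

kafasnnani

"kafasn" has second-to-last letter 's'. The one such stem in the data (zedewasn → zedewasnnani) doubles the final consonant and adds -ani (as do lonits, gopbabhuln), so the same rule applies.
The other patterns: stems whose second-to-last letter is 'f' or 'n' insert -ib- after the first vowel; stems whose second-to-last letter is 'd' or 'p' add -et.
So kafasn → kafasnnani.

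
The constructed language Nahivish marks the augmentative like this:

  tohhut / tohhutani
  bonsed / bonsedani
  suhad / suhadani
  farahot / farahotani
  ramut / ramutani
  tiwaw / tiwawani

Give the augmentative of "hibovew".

hibovewani

Every pair shown (tohhut → tohhutani, bonsed → bonsedani, suhad → suhadani, …) follows the same rule: add -ani.
So hibovew → hibovewani.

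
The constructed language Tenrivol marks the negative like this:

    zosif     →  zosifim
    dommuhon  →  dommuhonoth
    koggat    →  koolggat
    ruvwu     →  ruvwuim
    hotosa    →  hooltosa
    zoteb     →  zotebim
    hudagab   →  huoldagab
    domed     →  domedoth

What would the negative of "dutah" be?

dutahoth

zoteb and hudagab both end in -b yet inflect differently (zotebim, huoldagab), so the final letter is not what conditions the rule; the first letter is.
"dutah" begins with d-. The stems beginning with d- (dommuhon → dommuhonoth, domed → domedoth) add -oth.
So dutah → dutahoth.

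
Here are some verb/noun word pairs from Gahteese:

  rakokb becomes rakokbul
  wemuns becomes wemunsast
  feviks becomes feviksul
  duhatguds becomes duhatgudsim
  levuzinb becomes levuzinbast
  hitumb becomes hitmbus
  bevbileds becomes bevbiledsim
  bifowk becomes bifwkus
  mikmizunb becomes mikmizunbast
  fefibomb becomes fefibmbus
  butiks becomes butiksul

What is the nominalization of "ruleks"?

ruleksul

"ruleks" has second-to-last letter 'k'. The stems whose second-to-last letter is 'k' (butiks → butiksul, rakokb → rakokbul, feviks → feviksul) add -ul.
So ruleks → ruleksul.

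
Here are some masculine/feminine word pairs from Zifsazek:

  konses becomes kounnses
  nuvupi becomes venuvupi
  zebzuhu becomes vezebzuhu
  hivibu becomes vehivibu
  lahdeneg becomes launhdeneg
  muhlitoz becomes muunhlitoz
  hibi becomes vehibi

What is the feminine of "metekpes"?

meuntekpes

lahdeneg and hivibu both have 3 vowels yet inflect differently (launhdeneg, vehivibu), so the number of vowels is not what conditions the rule; whether the stem ends in a vowel or a consonant is.
"metekpes" ends in a consonant. The stems ending in a consonant (lahdeneg → launhdeneg, konses → kounnses, muhlitoz → muunhlitoz) insert -un- after the first vowel.
The other pattern: stems ending in a vowel add the prefix ve-.
So metekpes → meuntekpes.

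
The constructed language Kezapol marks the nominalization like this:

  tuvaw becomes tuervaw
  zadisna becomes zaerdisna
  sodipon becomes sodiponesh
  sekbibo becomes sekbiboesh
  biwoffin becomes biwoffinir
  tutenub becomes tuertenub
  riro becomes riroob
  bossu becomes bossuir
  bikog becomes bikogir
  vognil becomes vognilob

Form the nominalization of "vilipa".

vilipaob

"vilipa" begins with v-. The one such stem in the data (vognil → vognilob) adds -ob, so the same rule applies.
So vilipa → vilipaob.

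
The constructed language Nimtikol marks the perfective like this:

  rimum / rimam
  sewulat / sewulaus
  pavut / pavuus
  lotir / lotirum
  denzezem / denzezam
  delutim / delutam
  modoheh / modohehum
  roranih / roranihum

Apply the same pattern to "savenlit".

rimum and pavut both have last vowel 'u' yet inflect differently (rimam, pavuus), so the last vowel is not what conditions the rule; the final letter is.
"savenlit" ends in -t. The stems ending in -t (pavut → pavuus, sewulat → sewulaus) drop the final letter and add -us.
So savenlit → savenlius.

savenlius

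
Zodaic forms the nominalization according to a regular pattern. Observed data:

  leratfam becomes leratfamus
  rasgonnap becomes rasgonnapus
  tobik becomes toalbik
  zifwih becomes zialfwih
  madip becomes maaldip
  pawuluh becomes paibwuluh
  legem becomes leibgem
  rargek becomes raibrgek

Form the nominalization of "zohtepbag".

zohtepbagus

rasgonnap and madip both end in -p yet inflect differently (rasgonnapus, maaldip), so the final letter is not what conditions the rule; the last vowel is.
"zohtepbag" has last vowel 'a'. The stems whose last vowel is 'a' (leratfam → leratfamus, rasgonnap → rasgonnapus) add -us.
The other patterns: stems whose last vowel is 'i' insert -al- after the first vowel; stems whose last vowel is 'e' or 'u' insert -ib- after the first vowel.
So zohtepbag → zohtepbagus.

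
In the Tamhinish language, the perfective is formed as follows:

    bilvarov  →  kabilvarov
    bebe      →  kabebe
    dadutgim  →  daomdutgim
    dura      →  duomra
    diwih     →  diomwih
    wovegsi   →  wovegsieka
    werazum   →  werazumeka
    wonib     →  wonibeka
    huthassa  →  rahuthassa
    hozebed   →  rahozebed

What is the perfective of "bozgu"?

kabozgu

dadutgim and werazum both end in -m yet inflect differently (daomdutgim, werazumeka), so the final letter is not what conditions the rule; the first letter is.
"bozgu" begins with b-. The stems beginning with b- (bilvarov → kabilvarov, bebe → kabebe) add the prefix ka-.
The other patterns: stems beginning with d- insert -om- after the first vowel; stems beginning with w- add -eka; stems beginning with h- add the prefix ra-.
So bozgu → kabozgu.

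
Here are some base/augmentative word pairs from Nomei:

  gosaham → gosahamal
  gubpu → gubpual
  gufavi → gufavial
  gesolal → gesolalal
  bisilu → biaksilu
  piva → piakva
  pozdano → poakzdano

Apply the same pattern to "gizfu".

gizfual

gubpu and bisilu both end in -u yet inflect differently (gubpual, biaksilu), so the final letter is not what conditions the rule; the first letter is.
"gizfu" begins with g-. The stems beginning with g- (gosaham → gosahamal, gubpu → gubpual, gufavi → gufavial) add -al.
So gizfu → gizfual.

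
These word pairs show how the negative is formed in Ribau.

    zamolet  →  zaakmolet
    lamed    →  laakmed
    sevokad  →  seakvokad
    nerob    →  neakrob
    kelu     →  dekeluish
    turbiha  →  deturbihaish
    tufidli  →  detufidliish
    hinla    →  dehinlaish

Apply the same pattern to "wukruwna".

dewukruwnaish

sevokad and turbiha both have last vowel 'a' yet inflect differently (seakvokad, deturbihaish), so the last vowel is not what conditions the rule; whether the stem ends in a vowel or a consonant is.
"wukruwna" ends in a vowel. The stems ending in a vowel (kelu → dekeluish, turbiha → deturbihaish, tufidli → detufidliish) add de- … -ish around the stem.
The other pattern: stems ending in a consonant insert -ak- after the first vowel.
So wukruwna → dewukruwnaish.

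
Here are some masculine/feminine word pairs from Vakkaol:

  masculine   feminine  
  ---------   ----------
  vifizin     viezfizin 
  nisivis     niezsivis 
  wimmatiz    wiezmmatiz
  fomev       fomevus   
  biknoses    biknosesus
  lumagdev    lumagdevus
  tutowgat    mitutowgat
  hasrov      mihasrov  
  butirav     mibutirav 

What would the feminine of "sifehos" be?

"sifehos" has last vowel 'o'. The one such stem in the data (hasrov → mihasrov) adds the prefix mi-, so the same rule applies.
So sifehos → misifehos.

misifehos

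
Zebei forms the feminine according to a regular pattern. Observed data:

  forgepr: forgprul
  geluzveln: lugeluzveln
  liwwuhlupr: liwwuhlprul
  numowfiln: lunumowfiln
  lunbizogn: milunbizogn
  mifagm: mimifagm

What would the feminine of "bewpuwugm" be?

lunbizogn and geluzveln both end in -n yet inflect differently (milunbizogn, lugeluzveln), so the final letter is not what conditions the rule; the second-to-last letter is.
"bewpuwugm" has second-to-last letter 'g'. The stems whose second-to-last letter is 'g' (lunbizogn → milunbizogn, mifagm → mimifagm) add the prefix mi-.
So bewpuwugm → mibewpuwugm.

mibewpuwugm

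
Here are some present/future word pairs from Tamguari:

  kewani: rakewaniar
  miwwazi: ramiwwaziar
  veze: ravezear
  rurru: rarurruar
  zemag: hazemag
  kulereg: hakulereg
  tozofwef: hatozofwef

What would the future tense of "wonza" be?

rawonzaar

veze and kulereg both have last vowel 'e' yet inflect differently (ravezear, hakulereg), so the last vowel is not what conditions the rule; whether the stem ends in a vowel or a consonant is.
"wonza" ends in a vowel. The stems ending in a vowel (kewani → rakewaniar, miwwazi → ramiwwaziar, veze → ravezear) add ra- … -ar around the stem.
So wonza → rawonzaar.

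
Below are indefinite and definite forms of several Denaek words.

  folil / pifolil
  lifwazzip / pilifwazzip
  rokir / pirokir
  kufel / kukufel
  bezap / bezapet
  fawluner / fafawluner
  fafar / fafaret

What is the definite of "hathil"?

pihathil

lifwazzip and bezap both end in -p yet inflect differently (pilifwazzip, bezapet), so the final letter is not what conditions the rule; the last vowel is.
"hathil" has last vowel 'i'. The stems whose last vowel is 'i' (rokir → pirokir, folil → pifolil, lifwazzip → pilifwazzip) add the prefix pi-.
The other patterns: stems whose last vowel is 'a' add -et; stems whose last vowel is 'e' repeat the first consonant+vowel as a prefix.
So hathil → pihathil.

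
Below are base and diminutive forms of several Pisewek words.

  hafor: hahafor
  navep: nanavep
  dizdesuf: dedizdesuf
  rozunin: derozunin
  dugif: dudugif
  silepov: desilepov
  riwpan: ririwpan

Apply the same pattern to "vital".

"vital" has 2 vowels. The stems with 2 vowels (riwpan → ririwpan, dugif → dudugif, navep → nanavep) repeat the first consonant+vowel as a prefix.
So vital → vivital.

vivital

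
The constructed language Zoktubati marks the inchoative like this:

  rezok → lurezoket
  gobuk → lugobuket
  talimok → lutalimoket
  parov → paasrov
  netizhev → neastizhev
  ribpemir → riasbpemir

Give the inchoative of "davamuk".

rezok and parov both have last vowel 'o' yet inflect differently (lurezoket, paasrov), so the last vowel is not what conditions the rule; the final letter is.
"davamuk" ends in -k. The stems ending in -k (rezok → lurezoket, gobuk → lugobuket, talimok → lutalimoket) add lu- … -et around the stem.
The other pattern: stems ending in -r or -v insert -as- after the first vowel.
So davamuk → ludavamuket.

ludavamuket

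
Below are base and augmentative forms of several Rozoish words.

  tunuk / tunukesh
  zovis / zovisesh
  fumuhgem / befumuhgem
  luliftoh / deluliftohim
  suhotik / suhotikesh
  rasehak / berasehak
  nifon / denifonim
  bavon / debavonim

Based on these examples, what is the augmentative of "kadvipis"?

kadvipisesh

suhotik and rasehak both end in -k yet inflect differently (suhotikesh, berasehak), so the final letter is not what conditions the rule; the last vowel is.
"kadvipis" has last vowel 'i'. The stems whose last vowel is 'i' (suhotik → suhotikesh, zovis → zovisesh) add -esh.
So kadvipis → kadvipisesh.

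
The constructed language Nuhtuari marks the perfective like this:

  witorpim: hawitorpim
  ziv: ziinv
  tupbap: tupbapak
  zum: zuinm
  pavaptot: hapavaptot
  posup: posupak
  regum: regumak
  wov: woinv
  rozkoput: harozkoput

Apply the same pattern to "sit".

zum and regum both end in -m yet inflect differently (zuinm, regumak), so the final letter is not what conditions the rule; the number of vowels is.
"sit" has 1 vowel. The stems with 1 vowel (ziv → ziinv, zum → zuinm, wov → woinv) insert -in- after the first vowel.
So sit → siint.

siint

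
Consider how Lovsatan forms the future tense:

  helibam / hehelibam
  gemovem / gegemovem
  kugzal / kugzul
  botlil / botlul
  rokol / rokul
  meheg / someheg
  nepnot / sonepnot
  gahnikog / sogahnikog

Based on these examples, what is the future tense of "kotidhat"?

sokotidhat

helibam and kugzal both have last vowel 'a' yet inflect differently (hehelibam, kugzul), so the last vowel is not what conditions the rule; the final letter is.
"kotidhat" ends in -t. The one such stem in the data (nepnot → sonepnot) adds the prefix so-, so the same rule applies.
So kotidhat → sokotidhat.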